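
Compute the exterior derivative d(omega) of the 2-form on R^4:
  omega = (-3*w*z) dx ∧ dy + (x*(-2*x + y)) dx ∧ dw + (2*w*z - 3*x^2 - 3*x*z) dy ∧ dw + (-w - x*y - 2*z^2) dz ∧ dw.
d(omega) = (-3*w) dx ∧ dy ∧ dz + (-7*x - 6*z) dx ∧ dy ∧ dw + (-2*w + 2*x) dy ∧ dz ∧ dw + (-y) dx ∧ dz ∧ dw

For a 2-form omega = sum_{i<j} g_{ij} dx_i ∧ dx_j, the exterior derivative is
  d(omega) = sum_{i<j} d(g_{ij}) ∧ dx_i ∧ dx_j = sum_{i<j, k} (∂g_{ij}/∂x_k) dx_k ∧ dx_i ∧ dx_j.
Expand each term, using dx_k ∧ dx_i ∧ dx_j = sgn(permutation) dx_{(a)} ∧ dx_{(b)} ∧ dx_{(c)} with (a < b < c) sorted:
  d(-3*w*z) includes (∂/∂z)(-3*w*z) dz = (-3*w) dz, which multiplied by dx ∧ dy gives (-3*w) dx ∧ dy ∧ dz
  d(-3*w*z) includes (∂/∂w)(-3*w*z) dw = (-3*z) dw, which multiplied by dx ∧ dy gives (-3*z) dx ∧ dy ∧ dw
  d(x*(-2*x + y)) includes (∂/∂y)(x*(-2*x + y)) dy = (x) dy, which multiplied by dx ∧ dw gives (-x) dx ∧ dy ∧ dw
  d(2*w*z - 3*x^2 - 3*x*z) includes (∂/∂x)(2*w*z - 3*x^2 - 3*x*z) dx = (-6*x - 3*z) dx, which multiplied by dy ∧ dw gives (-6*x - 3*z) dx ∧ dy ∧ dw
  d(2*w*z - 3*x^2 - 3*x*z) includes (∂/∂z)(2*w*z - 3*x^2 - 3*x*z) dz = (2*w - 3*x) dz, which multiplied by dy ∧ dw gives (-2*w + 3*x) dy ∧ dz ∧ dw
  d(-w - x*y - 2*z^2) includes (∂/∂x)(-w - x*y - 2*z^2) dx = (-y) dx, which multiplied by dz ∧ dw gives (-y) dx ∧ dz ∧ dw
  d(-w - x*y - 2*z^2) includes (∂/∂y)(-w - x*y - 2*z^2) dy = (-x) dy, which multiplied by dz ∧ dw gives (-x) dy ∧ dz ∧ dw
Collecting like 3-forms: d(omega) = (-3*w) dx ∧ dy ∧ dz + (-7*x - 6*z) dx ∧ dy ∧ dw + (-2*w + 2*x) dy ∧ dz ∧ dw + (-y) dx ∧ dz ∧ dw.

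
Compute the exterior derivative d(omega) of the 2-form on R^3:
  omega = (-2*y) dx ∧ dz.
d(omega) = (2) dx ∧ dy ∧ dz

For a 2-form omega = sum_{i<j} g_{ij} dx_i ∧ dx_j, the exterior derivative is
  d(omega) = sum_{i<j} d(g_{ij}) ∧ dx_i ∧ dx_j = sum_{i<j, k} (∂g_{ij}/∂x_k) dx_k ∧ dx_i ∧ dx_j.
Expand each term, using dx_k ∧ dx_i ∧ dx_j = sgn(permutation) dx_{(a)} ∧ dx_{(b)} ∧ dx_{(c)} with (a < b < c) sorted:
  d(-2*y) includes (∂/∂y)(-2*y) dy = (-2) dy, which multiplied by dx ∧ dz gives (2) dx ∧ dy ∧ dz
Collecting like 3-forms: d(omega) = (2) dx ∧ dy ∧ dz.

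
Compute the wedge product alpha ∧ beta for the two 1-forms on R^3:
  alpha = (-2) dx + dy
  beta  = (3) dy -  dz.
alpha ∧ beta = (-6) dx ∧ dy + (2) dx ∧ dz + (-1) dy ∧ dz

Distribute the wedge, using dx_i ∧ dx_j = -dx_j ∧ dx_i and dx_i ∧ dx_i = 0. For each pair (i, j) with i < j, the coefficient of dx_i ∧ dx_j in alpha ∧ beta is (alpha_i * beta_j - alpha_j * beta_i). Collecting: alpha ∧ beta = (-6) dx ∧ dy + (2) dx ∧ dz + (-1) dy ∧ dz.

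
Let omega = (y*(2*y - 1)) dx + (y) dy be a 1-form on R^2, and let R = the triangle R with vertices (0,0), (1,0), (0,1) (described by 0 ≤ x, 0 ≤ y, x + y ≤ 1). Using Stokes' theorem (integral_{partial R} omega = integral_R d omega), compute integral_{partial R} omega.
integral_(partial R) omega = -1/6

Stokes: integral_partial_R omega = integral_R d omega with d omega = (∂Q/∂x - ∂P/∂y) dx ∧ dy.
  ∂Q/∂x = 0
  ∂P/∂y = 4*y - 1
  integrand = ∂Q/∂x - ∂P/∂y = 1 - 4*y.
Integrating over R: integral_0^1 integral_0^{1-x} (1 - 4*y) dy dx = -1/6.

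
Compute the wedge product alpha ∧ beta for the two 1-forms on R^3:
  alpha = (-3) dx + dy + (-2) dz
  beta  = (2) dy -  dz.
alpha ∧ beta = (-6) dx ∧ dy + (3) dx ∧ dz + (3) dy ∧ dz

Distribute the wedge, using dx_i ∧ dx_j = -dx_j ∧ dx_i and dx_i ∧ dx_i = 0. For each pair (i, j) with i < j, the coefficient of dx_i ∧ dx_j in alpha ∧ beta is (alpha_i * beta_j - alpha_j * beta_i). Collecting: alpha ∧ beta = (-6) dx ∧ dy + (3) dx ∧ dz + (3) dy ∧ dz.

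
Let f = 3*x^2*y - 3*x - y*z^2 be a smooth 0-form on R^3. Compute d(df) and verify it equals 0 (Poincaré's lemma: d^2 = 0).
d(df) = 0

Step 1: df = sum_i (∂f/∂x_i) dx_i = (6*x*y - 3) dx + (3*x^2 - z^2) dy + (-2*y*z) dz.
Step 2: Apply d again. Using the 1-form formula, the coefficient of dx ∧ dy in d(df) is ∂^2 f/∂x ∂y - ∂^2 f/∂y ∂x = (6*x) - (6*x) = 0 (equality of mixed partials for smooth f).
Similarly for dx ∧ dz and dy ∧ dz — all coefficients vanish. So d(df) = 0.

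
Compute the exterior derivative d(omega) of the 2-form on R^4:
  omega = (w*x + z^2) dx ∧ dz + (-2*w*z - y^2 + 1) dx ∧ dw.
d(omega) = (2*w + x) dx ∧ dz ∧ dw + (2*y) dx ∧ dy ∧ dw

For a 2-form omega = sum_{i<j} g_{ij} dx_i ∧ dx_j, the exterior derivative is
  d(omega) = sum_{i<j} d(g_{ij}) ∧ dx_i ∧ dx_j = sum_{i<j, k} (∂g_{ij}/∂x_k) dx_k ∧ dx_i ∧ dx_j.
Expand each term, using dx_k ∧ dx_i ∧ dx_j = sgn(permutation) dx_{(a)} ∧ dx_{(b)} ∧ dx_{(c)} with (a < b < c) sorted:
  d(w*x + z^2) includes (∂/∂w)(w*x + z^2) dw = (x) dw, which multiplied by dx ∧ dz gives (x) dx ∧ dz ∧ dw
  d(-2*w*z - y^2 + 1) includes (∂/∂y)(-2*w*z - y^2 + 1) dy = (-2*y) dy, which multiplied by dx ∧ dw gives (2*y) dx ∧ dy ∧ dw
  d(-2*w*z - y^2 + 1) includes (∂/∂z)(-2*w*z - y^2 + 1) dz = (-2*w) dz, which multiplied by dx ∧ dw gives (2*w) dx ∧ dz ∧ dw
Collecting like 3-forms: d(omega) = (2*w + x) dx ∧ dz ∧ dw + (2*y) dx ∧ dy ∧ dw.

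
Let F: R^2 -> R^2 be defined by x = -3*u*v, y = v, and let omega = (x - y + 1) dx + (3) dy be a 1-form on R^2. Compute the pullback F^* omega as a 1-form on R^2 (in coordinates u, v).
F^* omega = (3*v*(3*u*v + v - 1)) du + (9*u^2*v + 3*u*v - 3*u + 3) dv

Using F^*(f dg) = (f ∘ F) d(g ∘ F), substitute each coordinate x_i by F_i(u, v) in f_i, and replace dx_i by d F_i = (∂F_i/∂u) du + (∂F_i/∂v) dv.
  For the x component: f_1(F) = -3*u*v - v + 1; d F_1 = (-3*v) du + (-3*u) dv
  For the y component: f_2(F) = 3; d F_2 = (0) du + (1) dv
Combining and collecting du, dv coefficients:
  coeff of du: 3*v*(3*u*v + v - 1)
  coeff of dv: 9*u^2*v + 3*u*v - 3*u + 3
F^* omega = (3*v*(3*u*v + v - 1)) du + (9*u^2*v + 3*u*v - 3*u + 3) dv.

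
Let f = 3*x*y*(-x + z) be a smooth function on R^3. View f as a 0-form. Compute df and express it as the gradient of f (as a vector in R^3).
df = (3*y*(-2*x + z)) dx + (3*x*(-x + z)) dy + (3*x*y) dz; grad f = (3*y*(-2*x + z), 3*x*(-x + z), 3*x*y)

For a 0-form f, d f = (∂f/∂x) dx + (∂f/∂y) dy + (∂f/∂z) dz. The components of the vector representation are exactly the entries of grad f in Cartesian coordinates:
  ∂f/∂x = 3*y*(-2*x + z)
  ∂f/∂y = 3*x*(-x + z)
  ∂f/∂z = 3*x*y.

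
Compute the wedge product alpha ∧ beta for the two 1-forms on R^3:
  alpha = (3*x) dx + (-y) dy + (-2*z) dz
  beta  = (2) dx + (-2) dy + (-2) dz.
alpha ∧ beta = (-6*x + 2*y) dx ∧ dy + (-6*x + 4*z) dx ∧ dz + (2*y - 4*z) dy ∧ dz

Distribute the wedge, using dx_i ∧ dx_j = -dx_j ∧ dx_i and dx_i ∧ dx_i = 0. For each pair (i, j) with i < j, the coefficient of dx_i ∧ dx_j in alpha ∧ beta is (alpha_i * beta_j - alpha_j * beta_i). Collecting: alpha ∧ beta = (-6*x + 2*y) dx ∧ dy + (-6*x + 4*z) dx ∧ dz + (2*y - 4*z) dy ∧ dz.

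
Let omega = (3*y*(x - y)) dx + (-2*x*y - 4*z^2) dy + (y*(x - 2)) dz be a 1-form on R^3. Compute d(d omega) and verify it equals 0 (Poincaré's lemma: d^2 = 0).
d(d omega) = 0

Step 1: d omega = sum_{i<j} (∂f_j/∂x_i - ∂f_i/∂x_j) dx_i ∧ dx_j:
  coeff of dx ∧ dy: -3*x + 4*y
  coeff of dx ∧ dz: y
  coeff of dy ∧ dz: x + 8*z - 2
Step 2: Apply d again to each 2-form coefficient. The only possible 3-form in R^3 is dx ∧ dy ∧ dz, with coefficient
  ∂(coeff of dy∧dz)/∂x - ∂(coeff of dx∧dz)/∂y + ∂(coeff of dx∧dy)/∂z
  = ∂/∂x (x + 8*z - 2) - ∂/∂y (y) + ∂/∂z (-3*x + 4*y).
Each of these terms simplifies to sums of mixed partials that cancel in pairs. The result is 0 (by equality of mixed partials for smooth functions — Schwarz / Clairaut).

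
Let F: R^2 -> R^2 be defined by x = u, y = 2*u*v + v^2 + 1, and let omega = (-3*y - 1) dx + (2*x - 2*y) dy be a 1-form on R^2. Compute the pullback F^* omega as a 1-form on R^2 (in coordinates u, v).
F^* omega = (-8*u*v^2 - 2*u*v - 4*v^3 - 3*v^2 - 4*v - 4) du + (-8*u^2*v + 4*u^2 - 12*u*v^2 + 4*u*v - 4*u - 4*v^3 - 4*v) dv

Using F^*(f dg) = (f ∘ F) d(g ∘ F), substitute each coordinate x_i by F_i(u, v) in f_i, and replace dx_i by d F_i = (∂F_i/∂u) du + (∂F_i/∂v) dv.
  For the x component: f_1(F) = -6*u*v - 3*v^2 - 4; d F_1 = (1) du + (0) dv
  For the y component: f_2(F) = -4*u*v + 2*u - 2*v^2 - 2; d F_2 = (2*v) du + (2*u + 2*v) dv
Combining and collecting du, dv coefficients:
  coeff of du: -8*u*v^2 - 2*u*v - 4*v^3 - 3*v^2 - 4*v - 4
  coeff of dv: -8*u^2*v + 4*u^2 - 12*u*v^2 + 4*u*v - 4*u - 4*v^3 - 4*v
F^* omega = (-8*u*v^2 - 2*u*v - 4*v^3 - 3*v^2 - 4*v - 4) du + (-8*u^2*v + 4*u^2 - 12*u*v^2 + 4*u*v - 4*u - 4*v^3 - 4*v) dv.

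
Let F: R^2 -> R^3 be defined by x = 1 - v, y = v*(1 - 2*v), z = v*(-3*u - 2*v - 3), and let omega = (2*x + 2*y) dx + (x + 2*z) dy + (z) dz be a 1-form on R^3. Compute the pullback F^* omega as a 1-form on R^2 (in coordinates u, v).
F^* omega = (v^2*(9*u + 6*v + 9)) du + (9*u^2*v + 42*u*v^2 + 12*u*v + 24*v^3 + 46*v^2 - 2*v - 1) dv

Using F^*(f dg) = (f ∘ F) d(g ∘ F), substitute each coordinate x_i by F_i(u, v) in f_i, and replace dx_i by d F_i = (∂F_i/∂u) du + (∂F_i/∂v) dv.
  For the x component: f_1(F) = 2 - 4*v^2; d F_1 = (0) du + (-1) dv
  For the y component: f_2(F) = -6*u*v - 4*v^2 - 7*v + 1; d F_2 = (0) du + (1 - 4*v) dv
  For the z component: f_3(F) = v*(-3*u - 2*v - 3); d F_3 = (-3*v) du + (-3*u - 4*v - 3) dv
Combining and collecting du, dv coefficients:
  coeff of du: v^2*(9*u + 6*v + 9)
  coeff of dv: 9*u^2*v + 42*u*v^2 + 12*u*v + 24*v^3 + 46*v^2 - 2*v - 1
F^* omega = (v^2*(9*u + 6*v + 9)) du + (9*u^2*v + 42*u*v^2 + 12*u*v + 24*v^3 + 46*v^2 - 2*v - 1) dv.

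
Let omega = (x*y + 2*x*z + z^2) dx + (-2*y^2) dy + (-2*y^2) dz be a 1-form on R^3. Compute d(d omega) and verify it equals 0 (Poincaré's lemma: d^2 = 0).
d(d omega) = 0

Step 1: d omega = sum_{i<j} (∂f_j/∂x_i - ∂f_i/∂x_j) dx_i ∧ dx_j:
  coeff of dx ∧ dy: -x
  coeff of dx ∧ dz: -2*x - 2*z
  coeff of dy ∧ dz: -4*y
Step 2: Apply d again to each 2-form coefficient. The only possible 3-form in R^3 is dx ∧ dy ∧ dz, with coefficient
  ∂(coeff of dy∧dz)/∂x - ∂(coeff of dx∧dz)/∂y + ∂(coeff of dx∧dy)/∂z
  = ∂/∂x (-4*y) - ∂/∂y (-2*x - 2*z) + ∂/∂z (-x).
Each of these terms simplifies to sums of mixed partials that cancel in pairs. The result is 0 (by equality of mixed partials for smooth functions — Schwarz / Clairaut).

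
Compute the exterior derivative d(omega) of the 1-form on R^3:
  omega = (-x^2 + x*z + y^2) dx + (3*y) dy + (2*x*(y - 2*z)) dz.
d(omega) = (-2*y) dx ∧ dy + (-x + 2*y - 4*z) dx ∧ dz + (2*x) dy ∧ dz

For a 1-form omega = sum_i f_i dx_i, the exterior derivative is
  d(omega) = sum_{i < j} (∂f_j/∂x_i - ∂f_i/∂x_j) dx_i ∧ dx_j.
  coefficient of dx ∧ dy: ∂f_2/∂x - ∂f_1/∂y = ∂(3*y)/∂x - ∂(-x^2 + x*z + y^2)/∂y = -2*y
  coefficient of dx ∧ dz: ∂f_3/∂x - ∂f_1/∂z = ∂(2*x*(y - 2*z))/∂x - ∂(-x^2 + x*z + y^2)/∂z = -x + 2*y - 4*z
  coefficient of dy ∧ dz: ∂f_3/∂y - ∂f_2/∂z = ∂(2*x*(y - 2*z))/∂y - ∂(3*y)/∂z = 2*x
Assembling: d(omega) = (-2*y) dx ∧ dy + (-x + 2*y - 4*z) dx ∧ dz + (2*x) dy ∧ dz.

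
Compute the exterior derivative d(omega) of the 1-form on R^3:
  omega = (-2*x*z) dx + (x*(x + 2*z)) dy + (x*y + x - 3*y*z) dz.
d(omega) = (2*x + 2*z) dx ∧ dy + (2*x + y + 1) dx ∧ dz + (-x - 3*z) dy ∧ dz

For a 1-form omega = sum_i f_i dx_i, the exterior derivative is
  d(omega) = sum_{i < j} (∂f_j/∂x_i - ∂f_i/∂x_j) dx_i ∧ dx_j.
  coefficient of dx ∧ dy: ∂f_2/∂x - ∂f_1/∂y = ∂(x*(x + 2*z))/∂x - ∂(-2*x*z)/∂y = 2*x + 2*z
  coefficient of dx ∧ dz: ∂f_3/∂x - ∂f_1/∂z = ∂(x*y + x - 3*y*z)/∂x - ∂(-2*x*z)/∂z = 2*x + y + 1
  coefficient of dy ∧ dz: ∂f_3/∂y - ∂f_2/∂z = ∂(x*y + x - 3*y*z)/∂y - ∂(x*(x + 2*z))/∂z = -x - 3*z
Assembling: d(omega) = (2*x + 2*z) dx ∧ dy + (2*x + y + 1) dx ∧ dz + (-x - 3*z) dy ∧ dz.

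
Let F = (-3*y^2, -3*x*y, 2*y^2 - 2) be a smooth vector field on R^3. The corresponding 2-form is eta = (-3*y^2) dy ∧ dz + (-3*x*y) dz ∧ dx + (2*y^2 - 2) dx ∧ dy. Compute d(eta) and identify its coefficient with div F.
d(eta) = (-3*x) dx ∧ dy ∧ dz; div F = -3*x

For a 2-form in R^3 of the form above, applying d gives a 3-form with coefficient ∂P/∂x + ∂Q/∂y + ∂R/∂z:
  ∂P/∂x = 0
  ∂Q/∂y = -3*x
  ∂R/∂z = 0
Sum = -3*x, which is exactly div F.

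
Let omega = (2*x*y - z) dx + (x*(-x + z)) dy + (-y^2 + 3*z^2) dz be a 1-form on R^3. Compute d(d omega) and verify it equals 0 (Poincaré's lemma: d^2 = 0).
d(d omega) = 0

Step 1: d omega = sum_{i<j} (∂f_j/∂x_i - ∂f_i/∂x_j) dx_i ∧ dx_j:
  coeff of dx ∧ dy: -4*x + z
  coeff of dx ∧ dz: 1
  coeff of dy ∧ dz: -x - 2*y
Step 2: Apply d again to each 2-form coefficient. The only possible 3-form in R^3 is dx ∧ dy ∧ dz, with coefficient
  ∂(coeff of dy∧dz)/∂x - ∂(coeff of dx∧dz)/∂y + ∂(coeff of dx∧dy)/∂z
  = ∂/∂x (-x - 2*y) - ∂/∂y (1) + ∂/∂z (-4*x + z).
Each of these terms simplifies to sums of mixed partials that cancel in pairs. The result is 0 (by equality of mixed partials for smooth functions — Schwarz / Clairaut).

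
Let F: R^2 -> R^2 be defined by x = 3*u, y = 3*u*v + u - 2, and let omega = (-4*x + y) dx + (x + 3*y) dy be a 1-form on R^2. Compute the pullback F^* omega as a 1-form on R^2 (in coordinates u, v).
F^* omega = (27*u*v^2 + 36*u*v - 27*u - 18*v - 12) du + (9*u*(3*u*v + 2*u - 2)) dv

Using F^*(f dg) = (f ∘ F) d(g ∘ F), substitute each coordinate x_i by F_i(u, v) in f_i, and replace dx_i by d F_i = (∂F_i/∂u) du + (∂F_i/∂v) dv.
  For the x component: f_1(F) = 3*u*v - 11*u - 2; d F_1 = (3) du + (0) dv
  For the y component: f_2(F) = 9*u*v + 6*u - 6; d F_2 = (3*v + 1) du + (3*u) dv
Combining and collecting du, dv coefficients:
  coeff of du: 27*u*v^2 + 36*u*v - 27*u - 18*v - 12
  coeff of dv: 9*u*(3*u*v + 2*u - 2)
F^* omega = (27*u*v^2 + 36*u*v - 27*u - 18*v - 12) du + (9*u*(3*u*v + 2*u - 2)) dv.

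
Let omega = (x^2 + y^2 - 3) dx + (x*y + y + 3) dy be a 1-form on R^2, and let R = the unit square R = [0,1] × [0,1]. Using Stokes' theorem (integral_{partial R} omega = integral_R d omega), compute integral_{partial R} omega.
integral_(partial R) omega = -1/2

Stokes: integral_partial_R omega = integral_R d omega with d omega = (∂Q/∂x - ∂P/∂y) dx ∧ dy.
  ∂Q/∂x = y
  ∂P/∂y = 2*y
  integrand = ∂Q/∂x - ∂P/∂y = -y.
Integrating over R: integral_0^1 integral_0^1 (-y) dx dy = -1/2.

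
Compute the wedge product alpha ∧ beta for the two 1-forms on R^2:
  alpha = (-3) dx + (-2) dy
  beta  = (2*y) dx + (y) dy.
alpha ∧ beta = (y) dx ∧ dy

Distribute the wedge, using dx_i ∧ dx_j = -dx_j ∧ dx_i and dx_i ∧ dx_i = 0. For each pair (i, j) with i < j, the coefficient of dx_i ∧ dx_j in alpha ∧ beta is (alpha_i * beta_j - alpha_j * beta_i). Collecting: alpha ∧ beta = (y) dx ∧ dy.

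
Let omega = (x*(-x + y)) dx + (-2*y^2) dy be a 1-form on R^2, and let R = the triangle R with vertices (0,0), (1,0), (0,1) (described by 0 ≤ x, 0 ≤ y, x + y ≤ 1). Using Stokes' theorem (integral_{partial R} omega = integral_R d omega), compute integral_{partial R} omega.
integral_(partial R) omega = -1/6

Stokes: integral_partial_R omega = integral_R d omega with d omega = (∂Q/∂x - ∂P/∂y) dx ∧ dy.
  ∂Q/∂x = 0
  ∂P/∂y = x
  integrand = ∂Q/∂x - ∂P/∂y = -x.
Integrating over R: integral_0^1 integral_0^{1-x} (-x) dy dx = -1/6.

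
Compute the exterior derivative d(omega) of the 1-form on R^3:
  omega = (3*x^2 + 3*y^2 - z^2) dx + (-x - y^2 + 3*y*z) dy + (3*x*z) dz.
d(omega) = (-6*y - 1) dx ∧ dy + (5*z) dx ∧ dz + (-3*y) dy ∧ dz

For a 1-form omega = sum_i f_i dx_i, the exterior derivative is
  d(omega) = sum_{i < j} (∂f_j/∂x_i - ∂f_i/∂x_j) dx_i ∧ dx_j.
  coefficient of dx ∧ dy: ∂f_2/∂x - ∂f_1/∂y = ∂(-x - y^2 + 3*y*z)/∂x - ∂(3*x^2 + 3*y^2 - z^2)/∂y = -6*y - 1
  coefficient of dx ∧ dz: ∂f_3/∂x - ∂f_1/∂z = ∂(3*x*z)/∂x - ∂(3*x^2 + 3*y^2 - z^2)/∂z = 5*z
  coefficient of dy ∧ dz: ∂f_3/∂y - ∂f_2/∂z = ∂(3*x*z)/∂y - ∂(-x - y^2 + 3*y*z)/∂z = -3*y
Assembling: d(omega) = (-6*y - 1) dx ∧ dy + (5*z) dx ∧ dz + (-3*y) dy ∧ dz.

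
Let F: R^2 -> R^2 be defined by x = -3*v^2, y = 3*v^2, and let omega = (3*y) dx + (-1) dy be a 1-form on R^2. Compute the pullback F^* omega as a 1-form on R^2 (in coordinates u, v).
F^* omega = (-54*v^3 - 6*v) dv

Using F^*(f dg) = (f ∘ F) d(g ∘ F), substitute each coordinate x_i by F_i(u, v) in f_i, and replace dx_i by d F_i = (∂F_i/∂u) du + (∂F_i/∂v) dv.
  For the x component: f_1(F) = 9*v^2; d F_1 = (0) du + (-6*v) dv
  For the y component: f_2(F) = -1; d F_2 = (0) du + (6*v) dv
Combining and collecting du, dv coefficients:
  coeff of du: 0
  coeff of dv: -54*v^3 - 6*v
F^* omega = (-54*v^3 - 6*v) dv.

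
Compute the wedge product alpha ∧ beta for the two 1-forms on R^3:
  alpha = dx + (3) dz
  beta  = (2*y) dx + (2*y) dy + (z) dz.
alpha ∧ beta = (2*y) dx ∧ dy + (-6*y + z) dx ∧ dz + (-6*y) dy ∧ dz

Distribute the wedge, using dx_i ∧ dx_j = -dx_j ∧ dx_i and dx_i ∧ dx_i = 0. For each pair (i, j) with i < j, the coefficient of dx_i ∧ dx_j in alpha ∧ beta is (alpha_i * beta_j - alpha_j * beta_i). Collecting: alpha ∧ beta = (2*y) dx ∧ dy + (-6*y + z) dx ∧ dz + (-6*y) dy ∧ dz.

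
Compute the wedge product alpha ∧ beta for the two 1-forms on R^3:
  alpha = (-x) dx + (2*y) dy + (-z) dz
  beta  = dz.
alpha ∧ beta = (-x) dx ∧ dz + (2*y) dy ∧ dz

Distribute the wedge, using dx_i ∧ dx_j = -dx_j ∧ dx_i and dx_i ∧ dx_i = 0. For each pair (i, j) with i < j, the coefficient of dx_i ∧ dx_j in alpha ∧ beta is (alpha_i * beta_j - alpha_j * beta_i). Collecting: alpha ∧ beta = (-x) dx ∧ dz + (2*y) dy ∧ dz.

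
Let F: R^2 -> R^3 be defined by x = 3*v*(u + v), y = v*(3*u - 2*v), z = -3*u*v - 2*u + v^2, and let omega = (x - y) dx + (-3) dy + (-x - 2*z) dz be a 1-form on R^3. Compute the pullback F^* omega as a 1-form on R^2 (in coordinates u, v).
F^* omega = (-9*u*v^2 - 18*u*v - 8*u + 30*v^3 + 10*v^2 - 9*v) du + (-9*u^2*v - 12*u^2 + 36*u*v^2 + 8*u*v - 9*u + 20*v^3 + 12*v) dv

Using F^*(f dg) = (f ∘ F) d(g ∘ F), substitute each coordinate x_i by F_i(u, v) in f_i, and replace dx_i by d F_i = (∂F_i/∂u) du + (∂F_i/∂v) dv.
  For the x component: f_1(F) = 5*v^2; d F_1 = (3*v) du + (3*u + 6*v) dv
  For the y component: f_2(F) = -3; d F_2 = (3*v) du + (3*u - 4*v) dv
  For the z component: f_3(F) = 3*u*v + 4*u - 5*v^2; d F_3 = (-3*v - 2) du + (-3*u + 2*v) dv
Combining and collecting du, dv coefficients:
  coeff of du: -9*u*v^2 - 18*u*v - 8*u + 30*v^3 + 10*v^2 - 9*v
  coeff of dv: -9*u^2*v - 12*u^2 + 36*u*v^2 + 8*u*v - 9*u + 20*v^3 + 12*v
F^* omega = (-9*u*v^2 - 18*u*v - 8*u + 30*v^3 + 10*v^2 - 9*v) du + (-9*u^2*v - 12*u^2 + 36*u*v^2 + 8*u*v - 9*u + 20*v^3 + 12*v) dv.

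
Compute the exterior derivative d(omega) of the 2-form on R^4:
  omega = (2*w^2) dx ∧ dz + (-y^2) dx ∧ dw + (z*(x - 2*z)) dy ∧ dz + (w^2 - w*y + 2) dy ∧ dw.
d(omega) = (4*w) dx ∧ dz ∧ dw + (2*y) dx ∧ dy ∧ dw + (z) dx ∧ dy ∧ dz

For a 2-form omega = sum_{i<j} g_{ij} dx_i ∧ dx_j, the exterior derivative is
  d(omega) = sum_{i<j} d(g_{ij}) ∧ dx_i ∧ dx_j = sum_{i<j, k} (∂g_{ij}/∂x_k) dx_k ∧ dx_i ∧ dx_j.
Expand each term, using dx_k ∧ dx_i ∧ dx_j = sgn(permutation) dx_{(a)} ∧ dx_{(b)} ∧ dx_{(c)} with (a < b < c) sorted:
  d(2*w^2) includes (∂/∂w)(2*w^2) dw = (4*w) dw, which multiplied by dx ∧ dz gives (4*w) dx ∧ dz ∧ dw
  d(-y^2) includes (∂/∂y)(-y^2) dy = (-2*y) dy, which multiplied by dx ∧ dw gives (2*y) dx ∧ dy ∧ dw
  d(z*(x - 2*z)) includes (∂/∂x)(z*(x - 2*z)) dx = (z) dx, which multiplied by dy ∧ dz gives (z) dx ∧ dy ∧ dz
Collecting like 3-forms: d(omega) = (4*w) dx ∧ dz ∧ dw + (2*y) dx ∧ dy ∧ dw + (z) dx ∧ dy ∧ dz.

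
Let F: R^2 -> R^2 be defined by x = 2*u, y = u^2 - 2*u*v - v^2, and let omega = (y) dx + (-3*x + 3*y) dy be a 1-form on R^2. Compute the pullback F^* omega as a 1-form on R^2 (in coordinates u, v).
F^* omega = (6*u^3 - 18*u^2*v - 10*u^2 + 6*u*v^2 + 8*u*v + 6*v^3 - 2*v^2) du + (-6*u^3 + 6*u^2*v + 12*u^2 + 18*u*v^2 + 12*u*v + 6*v^3) dv

Using F^*(f dg) = (f ∘ F) d(g ∘ F), substitute each coordinate x_i by F_i(u, v) in f_i, and replace dx_i by d F_i = (∂F_i/∂u) du + (∂F_i/∂v) dv.
  For the x component: f_1(F) = u^2 - 2*u*v - v^2; d F_1 = (2) du + (0) dv
  For the y component: f_2(F) = 3*u^2 - 6*u*v - 6*u - 3*v^2; d F_2 = (2*u - 2*v) du + (-2*u - 2*v) dv
Combining and collecting du, dv coefficients:
  coeff of du: 6*u^3 - 18*u^2*v - 10*u^2 + 6*u*v^2 + 8*u*v + 6*v^3 - 2*v^2
  coeff of dv: -6*u^3 + 6*u^2*v + 12*u^2 + 18*u*v^2 + 12*u*v + 6*v^3
F^* omega = (6*u^3 - 18*u^2*v - 10*u^2 + 6*u*v^2 + 8*u*v + 6*v^3 - 2*v^2) du + (-6*u^3 + 6*u^2*v + 12*u^2 + 18*u*v^2 + 12*u*v + 6*v^3) dv.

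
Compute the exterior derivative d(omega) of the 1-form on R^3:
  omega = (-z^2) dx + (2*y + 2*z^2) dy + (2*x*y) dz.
d(omega) = (2*y + 2*z) dx ∧ dz + (2*x - 4*z) dy ∧ dz

For a 1-form omega = sum_i f_i dx_i, the exterior derivative is
  d(omega) = sum_{i < j} (∂f_j/∂x_i - ∂f_i/∂x_j) dx_i ∧ dx_j.
  coefficient of dx ∧ dz: ∂f_3/∂x - ∂f_1/∂z = ∂(2*x*y)/∂x - ∂(-z^2)/∂z = 2*y + 2*z
  coefficient of dy ∧ dz: ∂f_3/∂y - ∂f_2/∂z = ∂(2*x*y)/∂y - ∂(2*y + 2*z^2)/∂z = 2*x - 4*z
Assembling: d(omega) = (2*y + 2*z) dx ∧ dz + (2*x - 4*z) dy ∧ dz.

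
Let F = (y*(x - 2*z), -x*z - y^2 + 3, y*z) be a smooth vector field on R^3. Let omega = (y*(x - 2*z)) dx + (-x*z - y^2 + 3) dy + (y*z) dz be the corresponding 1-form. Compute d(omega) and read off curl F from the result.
d(omega) = (x + z) dy ∧ dz + (-2*y) dz ∧ dx + (-x + z) dx ∧ dy; curl F = (x + z, -2*y, -x + z)

d omega = sum_{i<j} (∂f_j/∂x_i - ∂f_i/∂x_j) dx_i ∧ dx_j. Under the identification (dy ∧ dz, dz ∧ dx, dx ∧ dy) ↔ (e_x, e_y, e_z), the coefficients are exactly the components of curl F. Compute:
  ∂R/∂y - ∂Q/∂z = (z) - (-x) = x + z
  ∂P/∂z - ∂R/∂x = (-2*y) - (0) = -2*y
  ∂Q/∂x - ∂P/∂y = (-z) - (x - 2*z) = -x + z.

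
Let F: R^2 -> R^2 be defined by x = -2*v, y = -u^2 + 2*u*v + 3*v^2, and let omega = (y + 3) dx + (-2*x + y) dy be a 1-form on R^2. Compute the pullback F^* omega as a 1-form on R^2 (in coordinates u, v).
F^* omega = (2*u^3 - 6*u^2*v - 2*u*v^2 - 8*u*v + 6*v^3 + 8*v^2) du + (-2*u^3 - 2*u^2*v + 2*u^2 + 18*u*v^2 + 4*u*v + 18*v^3 + 18*v^2 - 6) dv

Using F^*(f dg) = (f ∘ F) d(g ∘ F), substitute each coordinate x_i by F_i(u, v) in f_i, and replace dx_i by d F_i = (∂F_i/∂u) du + (∂F_i/∂v) dv.
  For the x component: f_1(F) = -u^2 + 2*u*v + 3*v^2 + 3; d F_1 = (0) du + (-2) dv
  For the y component: f_2(F) = -u^2 + 2*u*v + 3*v^2 + 4*v; d F_2 = (-2*u + 2*v) du + (2*u + 6*v) dv
Combining and collecting du, dv coefficients:
  coeff of du: 2*u^3 - 6*u^2*v - 2*u*v^2 - 8*u*v + 6*v^3 + 8*v^2
  coeff of dv: -2*u^3 - 2*u^2*v + 2*u^2 + 18*u*v^2 + 4*u*v + 18*v^3 + 18*v^2 - 6
F^* omega = (2*u^3 - 6*u^2*v - 2*u*v^2 - 8*u*v + 6*v^3 + 8*v^2) du + (-2*u^3 - 2*u^2*v + 2*u^2 + 18*u*v^2 + 4*u*v + 18*v^3 + 18*v^2 - 6) dv.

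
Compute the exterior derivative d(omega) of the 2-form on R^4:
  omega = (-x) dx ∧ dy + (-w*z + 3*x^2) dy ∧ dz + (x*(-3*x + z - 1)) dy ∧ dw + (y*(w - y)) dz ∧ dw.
d(omega) = (6*x) dx ∧ dy ∧ dz + (w - x - 2*y - z) dy ∧ dz ∧ dw + (-6*x + z - 1) dx ∧ dy ∧ dw

For a 2-form omega = sum_{i<j} g_{ij} dx_i ∧ dx_j, the exterior derivative is
  d(omega) = sum_{i<j} d(g_{ij}) ∧ dx_i ∧ dx_j = sum_{i<j, k} (∂g_{ij}/∂x_k) dx_k ∧ dx_i ∧ dx_j.
Expand each term, using dx_k ∧ dx_i ∧ dx_j = sgn(permutation) dx_{(a)} ∧ dx_{(b)} ∧ dx_{(c)} with (a < b < c) sorted:
  d(-w*z + 3*x^2) includes (∂/∂x)(-w*z + 3*x^2) dx = (6*x) dx, which multiplied by dy ∧ dz gives (6*x) dx ∧ dy ∧ dz
  d(-w*z + 3*x^2) includes (∂/∂w)(-w*z + 3*x^2) dw = (-z) dw, which multiplied by dy ∧ dz gives (-z) dy ∧ dz ∧ dw
  d(x*(-3*x + z - 1)) includes (∂/∂x)(x*(-3*x + z - 1)) dx = (-6*x + z - 1) dx, which multiplied by dy ∧ dw gives (-6*x + z - 1) dx ∧ dy ∧ dw
  d(x*(-3*x + z - 1)) includes (∂/∂z)(x*(-3*x + z - 1)) dz = (x) dz, which multiplied by dy ∧ dw gives (-x) dy ∧ dz ∧ dw
  d(y*(w - y)) includes (∂/∂y)(y*(w - y)) dy = (w - 2*y) dy, which multiplied by dz ∧ dw gives (w - 2*y) dy ∧ dz ∧ dw
Collecting like 3-forms: d(omega) = (6*x) dx ∧ dy ∧ dz + (w - x - 2*y - z) dy ∧ dz ∧ dw + (-6*x + z - 1) dx ∧ dy ∧ dw.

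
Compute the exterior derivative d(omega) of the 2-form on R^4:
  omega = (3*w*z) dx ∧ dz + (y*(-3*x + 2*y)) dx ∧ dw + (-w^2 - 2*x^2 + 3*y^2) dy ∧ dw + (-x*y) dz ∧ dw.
d(omega) = (-y + 3*z) dx ∧ dz ∧ dw + (-x - 4*y) dx ∧ dy ∧ dw + (-x) dy ∧ dz ∧ dw

For a 2-form omega = sum_{i<j} g_{ij} dx_i ∧ dx_j, the exterior derivative is
  d(omega) = sum_{i<j} d(g_{ij}) ∧ dx_i ∧ dx_j = sum_{i<j, k} (∂g_{ij}/∂x_k) dx_k ∧ dx_i ∧ dx_j.
Expand each term, using dx_k ∧ dx_i ∧ dx_j = sgn(permutation) dx_{(a)} ∧ dx_{(b)} ∧ dx_{(c)} with (a < b < c) sorted:
  d(3*w*z) includes (∂/∂w)(3*w*z) dw = (3*z) dw, which multiplied by dx ∧ dz gives (3*z) dx ∧ dz ∧ dw
  d(y*(-3*x + 2*y)) includes (∂/∂y)(y*(-3*x + 2*y)) dy = (-3*x + 4*y) dy, which multiplied by dx ∧ dw gives (3*x - 4*y) dx ∧ dy ∧ dw
  d(-w^2 - 2*x^2 + 3*y^2) includes (∂/∂x)(-w^2 - 2*x^2 + 3*y^2) dx = (-4*x) dx, which multiplied by dy ∧ dw gives (-4*x) dx ∧ dy ∧ dw
  d(-x*y) includes (∂/∂x)(-x*y) dx = (-y) dx, which multiplied by dz ∧ dw gives (-y) dx ∧ dz ∧ dw
  d(-x*y) includes (∂/∂y)(-x*y) dy = (-x) dy, which multiplied by dz ∧ dw gives (-x) dy ∧ dz ∧ dw
Collecting like 3-forms: d(omega) = (-y + 3*z) dx ∧ dz ∧ dw + (-x - 4*y) dx ∧ dy ∧ dw + (-x) dy ∧ dz ∧ dw.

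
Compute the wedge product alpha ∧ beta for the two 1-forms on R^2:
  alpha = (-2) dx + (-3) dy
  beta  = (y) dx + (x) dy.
alpha ∧ beta = (-2*x + 3*y) dx ∧ dy

Distribute the wedge, using dx_i ∧ dx_j = -dx_j ∧ dx_i and dx_i ∧ dx_i = 0. For each pair (i, j) with i < j, the coefficient of dx_i ∧ dx_j in alpha ∧ beta is (alpha_i * beta_j - alpha_j * beta_i). Collecting: alpha ∧ beta = (-2*x + 3*y) dx ∧ dy.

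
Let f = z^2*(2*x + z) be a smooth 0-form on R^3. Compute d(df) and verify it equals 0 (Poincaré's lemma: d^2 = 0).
d(df) = 0

Step 1: df = sum_i (∂f/∂x_i) dx_i = (2*z^2) dx + (0) dy + (z*(4*x + 3*z)) dz.
Step 2: Apply d again. Using the 1-form formula, the coefficient of dx ∧ dy in d(df) is ∂^2 f/∂x ∂y - ∂^2 f/∂y ∂x = (0) - (0) = 0 (equality of mixed partials for smooth f).
Similarly for dx ∧ dz and dy ∧ dz — all coefficients vanish. So d(df) = 0.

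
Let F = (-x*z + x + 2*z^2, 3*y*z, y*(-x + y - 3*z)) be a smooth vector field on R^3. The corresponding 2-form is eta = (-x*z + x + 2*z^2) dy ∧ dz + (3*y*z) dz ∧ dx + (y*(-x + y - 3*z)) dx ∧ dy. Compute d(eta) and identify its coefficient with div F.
d(eta) = (-3*y + 2*z + 1) dx ∧ dy ∧ dz; div F = -3*y + 2*z + 1

For a 2-form in R^3 of the form above, applying d gives a 3-form with coefficient ∂P/∂x + ∂Q/∂y + ∂R/∂z:
  ∂P/∂x = 1 - z
  ∂Q/∂y = 3*z
  ∂R/∂z = -3*y
Sum = -3*y + 2*z + 1, which is exactly div F.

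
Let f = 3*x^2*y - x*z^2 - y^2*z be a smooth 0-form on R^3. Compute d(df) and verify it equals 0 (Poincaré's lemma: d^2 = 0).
d(df) = 0

Step 1: df = sum_i (∂f/∂x_i) dx_i = (6*x*y - z^2) dx + (3*x^2 - 2*y*z) dy + (-2*x*z - y^2) dz.
Step 2: Apply d again. Using the 1-form formula, the coefficient of dx ∧ dy in d(df) is ∂^2 f/∂x ∂y - ∂^2 f/∂y ∂x = (6*x) - (6*x) = 0 (equality of mixed partials for smooth f).
Similarly for dx ∧ dz and dy ∧ dz — all coefficients vanish. So d(df) = 0.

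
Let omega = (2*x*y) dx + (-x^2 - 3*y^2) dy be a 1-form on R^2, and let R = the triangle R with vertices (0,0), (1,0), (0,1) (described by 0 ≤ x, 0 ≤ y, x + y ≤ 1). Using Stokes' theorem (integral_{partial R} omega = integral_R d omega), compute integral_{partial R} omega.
integral_(partial R) omega = -2/3

Stokes: integral_partial_R omega = integral_R d omega with d omega = (∂Q/∂x - ∂P/∂y) dx ∧ dy.
  ∂Q/∂x = -2*x
  ∂P/∂y = 2*x
  integrand = ∂Q/∂x - ∂P/∂y = -4*x.
Integrating over R: integral_0^1 integral_0^{1-x} (-4*x) dy dx = -2/3.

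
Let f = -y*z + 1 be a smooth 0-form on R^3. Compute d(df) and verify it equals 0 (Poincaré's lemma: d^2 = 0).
d(df) = 0

Step 1: df = sum_i (∂f/∂x_i) dx_i = (0) dx + (-z) dy + (-y) dz.
Step 2: Apply d again. Using the 1-form formula, the coefficient of dx ∧ dy in d(df) is ∂^2 f/∂x ∂y - ∂^2 f/∂y ∂x = (0) - (0) = 0 (equality of mixed partials for smooth f).
Similarly for dx ∧ dz and dy ∧ dz — all coefficients vanish. So d(df) = 0.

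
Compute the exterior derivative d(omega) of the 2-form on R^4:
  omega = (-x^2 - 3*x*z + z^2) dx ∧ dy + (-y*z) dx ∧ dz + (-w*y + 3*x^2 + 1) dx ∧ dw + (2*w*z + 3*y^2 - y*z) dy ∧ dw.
d(omega) = (-3*x + 3*z) dx ∧ dy ∧ dz + (w) dx ∧ dy ∧ dw + (-2*w + y) dy ∧ dz ∧ dw

For a 2-form omega = sum_{i<j} g_{ij} dx_i ∧ dx_j, the exterior derivative is
  d(omega) = sum_{i<j} d(g_{ij}) ∧ dx_i ∧ dx_j = sum_{i<j, k} (∂g_{ij}/∂x_k) dx_k ∧ dx_i ∧ dx_j.
Expand each term, using dx_k ∧ dx_i ∧ dx_j = sgn(permutation) dx_{(a)} ∧ dx_{(b)} ∧ dx_{(c)} with (a < b < c) sorted:
  d(-x^2 - 3*x*z + z^2) includes (∂/∂z)(-x^2 - 3*x*z + z^2) dz = (-3*x + 2*z) dz, which multiplied by dx ∧ dy gives (-3*x + 2*z) dx ∧ dy ∧ dz
  d(-y*z) includes (∂/∂y)(-y*z) dy = (-z) dy, which multiplied by dx ∧ dz gives (z) dx ∧ dy ∧ dz
  d(-w*y + 3*x^2 + 1) includes (∂/∂y)(-w*y + 3*x^2 + 1) dy = (-w) dy, which multiplied by dx ∧ dw gives (w) dx ∧ dy ∧ dw
  d(2*w*z + 3*y^2 - y*z) includes (∂/∂z)(2*w*z + 3*y^2 - y*z) dz = (2*w - y) dz, which multiplied by dy ∧ dw gives (-2*w + y) dy ∧ dz ∧ dw
Collecting like 3-forms: d(omega) = (-3*x + 3*z) dx ∧ dy ∧ dz + (w) dx ∧ dy ∧ dw + (-2*w + y) dy ∧ dz ∧ dw.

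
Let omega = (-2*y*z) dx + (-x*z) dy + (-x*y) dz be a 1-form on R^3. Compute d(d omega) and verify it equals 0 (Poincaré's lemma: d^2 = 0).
d(d omega) = 0

Step 1: d omega = sum_{i<j} (∂f_j/∂x_i - ∂f_i/∂x_j) dx_i ∧ dx_j:
  coeff of dx ∧ dy: z
  coeff of dx ∧ dz: y
  coeff of dy ∧ dz: 0
Step 2: Apply d again to each 2-form coefficient. The only possible 3-form in R^3 is dx ∧ dy ∧ dz, with coefficient
  ∂(coeff of dy∧dz)/∂x - ∂(coeff of dx∧dz)/∂y + ∂(coeff of dx∧dy)/∂z
  = ∂/∂x (0) - ∂/∂y (y) + ∂/∂z (z).
Each of these terms simplifies to sums of mixed partials that cancel in pairs. The result is 0 (by equality of mixed partials for smooth functions — Schwarz / Clairaut).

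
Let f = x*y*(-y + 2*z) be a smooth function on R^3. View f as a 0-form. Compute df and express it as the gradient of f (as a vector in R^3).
df = (y*(-y + 2*z)) dx + (2*x*(-y + z)) dy + (2*x*y) dz; grad f = (y*(-y + 2*z), 2*x*(-y + z), 2*x*y)

For a 0-form f, d f = (∂f/∂x) dx + (∂f/∂y) dy + (∂f/∂z) dz. The components of the vector representation are exactly the entries of grad f in Cartesian coordinates:
  ∂f/∂x = y*(-y + 2*z)
  ∂f/∂y = 2*x*(-y + z)
  ∂f/∂z = 2*x*y.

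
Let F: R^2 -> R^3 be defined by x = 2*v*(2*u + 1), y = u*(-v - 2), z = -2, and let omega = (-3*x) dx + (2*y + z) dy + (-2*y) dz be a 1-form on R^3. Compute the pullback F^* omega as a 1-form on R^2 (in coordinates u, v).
F^* omega = (-46*u*v^2 + 8*u*v + 8*u - 24*v^2 + 2*v + 4) du + (-46*u^2*v + 4*u^2 - 48*u*v + 2*u - 12*v) dv

Using F^*(f dg) = (f ∘ F) d(g ∘ F), substitute each coordinate x_i by F_i(u, v) in f_i, and replace dx_i by d F_i = (∂F_i/∂u) du + (∂F_i/∂v) dv.
  For the x component: f_1(F) = 6*v*(-2*u - 1); d F_1 = (4*v) du + (4*u + 2) dv
  For the y component: f_2(F) = -2*u*v - 4*u - 2; d F_2 = (-v - 2) du + (-u) dv
  For the z component: f_3(F) = 2*u*(v + 2); d F_3 = (0) du + (0) dv
Combining and collecting du, dv coefficients:
  coeff of du: -46*u*v^2 + 8*u*v + 8*u - 24*v^2 + 2*v + 4
  coeff of dv: -46*u^2*v + 4*u^2 - 48*u*v + 2*u - 12*v
F^* omega = (-46*u*v^2 + 8*u*v + 8*u - 24*v^2 + 2*v + 4) du + (-46*u^2*v + 4*u^2 - 48*u*v + 2*u - 12*v) dv.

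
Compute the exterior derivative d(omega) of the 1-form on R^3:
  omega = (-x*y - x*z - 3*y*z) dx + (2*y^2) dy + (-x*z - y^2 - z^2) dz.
d(omega) = (x + 3*z) dx ∧ dy + (x + 3*y - z) dx ∧ dz + (-2*y) dy ∧ dz

For a 1-form omega = sum_i f_i dx_i, the exterior derivative is
  d(omega) = sum_{i < j} (∂f_j/∂x_i - ∂f_i/∂x_j) dx_i ∧ dx_j.
  coefficient of dx ∧ dy: ∂f_2/∂x - ∂f_1/∂y = ∂(2*y^2)/∂x - ∂(-x*y - x*z - 3*y*z)/∂y = x + 3*z
  coefficient of dx ∧ dz: ∂f_3/∂x - ∂f_1/∂z = ∂(-x*z - y^2 - z^2)/∂x - ∂(-x*y - x*z - 3*y*z)/∂z = x + 3*y - z
  coefficient of dy ∧ dz: ∂f_3/∂y - ∂f_2/∂z = ∂(-x*z - y^2 - z^2)/∂y - ∂(2*y^2)/∂z = -2*y
Assembling: d(omega) = (x + 3*z) dx ∧ dy + (x + 3*y - z) dx ∧ dz + (-2*y) dy ∧ dz.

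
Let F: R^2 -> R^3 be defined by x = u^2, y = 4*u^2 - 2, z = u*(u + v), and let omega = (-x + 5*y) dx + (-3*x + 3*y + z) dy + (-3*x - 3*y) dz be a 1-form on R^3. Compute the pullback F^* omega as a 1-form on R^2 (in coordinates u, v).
F^* omega = (88*u^3 - 7*u^2*v - 56*u + 6*v) du + (-15*u^3 + 6*u) dv

Using F^*(f dg) = (f ∘ F) d(g ∘ F), substitute each coordinate x_i by F_i(u, v) in f_i, and replace dx_i by d F_i = (∂F_i/∂u) du + (∂F_i/∂v) dv.
  For the x component: f_1(F) = 19*u^2 - 10; d F_1 = (2*u) du + (0) dv
  For the y component: f_2(F) = 10*u^2 + u*v - 6; d F_2 = (8*u) du + (0) dv
  For the z component: f_3(F) = 6 - 15*u^2; d F_3 = (2*u + v) du + (u) dv
Combining and collecting du, dv coefficients:
  coeff of du: 88*u^3 - 7*u^2*v - 56*u + 6*v
  coeff of dv: -15*u^3 + 6*u
F^* omega = (88*u^3 - 7*u^2*v - 56*u + 6*v) du + (-15*u^3 + 6*u) dv.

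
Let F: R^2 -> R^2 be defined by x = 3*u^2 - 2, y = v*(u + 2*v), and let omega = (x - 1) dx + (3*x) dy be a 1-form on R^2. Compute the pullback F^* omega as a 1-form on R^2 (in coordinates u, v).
F^* omega = (18*u^3 + 9*u^2*v - 18*u - 6*v) du + (9*u^3 + 36*u^2*v - 6*u - 24*v) dv

Using F^*(f dg) = (f ∘ F) d(g ∘ F), substitute each coordinate x_i by F_i(u, v) in f_i, and replace dx_i by d F_i = (∂F_i/∂u) du + (∂F_i/∂v) dv.
  For the x component: f_1(F) = 3*u^2 - 3; d F_1 = (6*u) du + (0) dv
  For the y component: f_2(F) = 9*u^2 - 6; d F_2 = (v) du + (u + 4*v) dv
Combining and collecting du, dv coefficients:
  coeff of du: 18*u^3 + 9*u^2*v - 18*u - 6*v
  coeff of dv: 9*u^3 + 36*u^2*v - 6*u - 24*v
F^* omega = (18*u^3 + 9*u^2*v - 18*u - 6*v) du + (9*u^3 + 36*u^2*v - 6*u - 24*v) dv.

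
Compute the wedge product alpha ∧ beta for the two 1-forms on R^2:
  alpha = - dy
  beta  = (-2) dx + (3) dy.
alpha ∧ beta = (-2) dx ∧ dy

Distribute the wedge, using dx_i ∧ dx_j = -dx_j ∧ dx_i and dx_i ∧ dx_i = 0. For each pair (i, j) with i < j, the coefficient of dx_i ∧ dx_j in alpha ∧ beta is (alpha_i * beta_j - alpha_j * beta_i). Collecting: alpha ∧ beta = (-2) dx ∧ dy.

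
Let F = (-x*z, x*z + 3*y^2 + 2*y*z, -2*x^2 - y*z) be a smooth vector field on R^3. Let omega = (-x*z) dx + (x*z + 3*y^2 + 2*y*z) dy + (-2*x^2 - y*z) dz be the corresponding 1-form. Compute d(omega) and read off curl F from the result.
d(omega) = (-x - 2*y - z) dy ∧ dz + (3*x) dz ∧ dx + (z) dx ∧ dy; curl F = (-x - 2*y - z, 3*x, z)

d omega = sum_{i<j} (∂f_j/∂x_i - ∂f_i/∂x_j) dx_i ∧ dx_j. Under the identification (dy ∧ dz, dz ∧ dx, dx ∧ dy) ↔ (e_x, e_y, e_z), the coefficients are exactly the components of curl F. Compute:
  ∂R/∂y - ∂Q/∂z = (-z) - (x + 2*y) = -x - 2*y - z
  ∂P/∂z - ∂R/∂x = (-x) - (-4*x) = 3*x
  ∂Q/∂x - ∂P/∂y = (z) - (0) = z.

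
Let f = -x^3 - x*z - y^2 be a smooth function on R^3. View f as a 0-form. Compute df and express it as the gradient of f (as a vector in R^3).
df = (-3*x^2 - z) dx + (-2*y) dy + (-x) dz; grad f = (-3*x^2 - z, -2*y, -x)

For a 0-form f, d f = (∂f/∂x) dx + (∂f/∂y) dy + (∂f/∂z) dz. The components of the vector representation are exactly the entries of grad f in Cartesian coordinates:
  ∂f/∂x = -3*x^2 - z
  ∂f/∂y = -2*y
  ∂f/∂z = -x.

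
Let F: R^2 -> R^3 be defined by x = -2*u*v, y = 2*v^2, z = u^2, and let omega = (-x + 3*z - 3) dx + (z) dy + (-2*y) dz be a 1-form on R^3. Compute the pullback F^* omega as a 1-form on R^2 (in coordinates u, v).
F^* omega = (6*v*(-u^2 - 2*u*v + 1)) du + (6*u*(1 - u^2)) dv

Using F^*(f dg) = (f ∘ F) d(g ∘ F), substitute each coordinate x_i by F_i(u, v) in f_i, and replace dx_i by d F_i = (∂F_i/∂u) du + (∂F_i/∂v) dv.
  For the x component: f_1(F) = 3*u^2 + 2*u*v - 3; d F_1 = (-2*v) du + (-2*u) dv
  For the y component: f_2(F) = u^2; d F_2 = (0) du + (4*v) dv
  For the z component: f_3(F) = -4*v^2; d F_3 = (2*u) du + (0) dv
Combining and collecting du, dv coefficients:
  coeff of du: 6*v*(-u^2 - 2*u*v + 1)
  coeff of dv: 6*u*(1 - u^2)
F^* omega = (6*v*(-u^2 - 2*u*v + 1)) du + (6*u*(1 - u^2)) dv.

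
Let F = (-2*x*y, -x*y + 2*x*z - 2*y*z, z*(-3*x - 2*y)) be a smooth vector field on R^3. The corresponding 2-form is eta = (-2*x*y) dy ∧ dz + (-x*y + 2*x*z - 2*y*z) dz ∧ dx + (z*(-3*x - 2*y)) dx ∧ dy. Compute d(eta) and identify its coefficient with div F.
d(eta) = (-4*x - 4*y - 2*z) dx ∧ dy ∧ dz; div F = -4*x - 4*y - 2*z

For a 2-form in R^3 of the form above, applying d gives a 3-form with coefficient ∂P/∂x + ∂Q/∂y + ∂R/∂z:
  ∂P/∂x = -2*y
  ∂Q/∂y = -x - 2*z
  ∂R/∂z = -3*x - 2*y
Sum = -4*x - 4*y - 2*z, which is exactly div F.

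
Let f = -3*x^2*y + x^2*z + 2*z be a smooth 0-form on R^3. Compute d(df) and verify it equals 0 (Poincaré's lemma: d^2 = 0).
d(df) = 0

Step 1: df = sum_i (∂f/∂x_i) dx_i = (2*x*(-3*y + z)) dx + (-3*x^2) dy + (x^2 + 2) dz.
Step 2: Apply d again. Using the 1-form formula, the coefficient of dx ∧ dy in d(df) is ∂^2 f/∂x ∂y - ∂^2 f/∂y ∂x = (-6*x) - (-6*x) = 0 (equality of mixed partials for smooth f).
Similarly for dx ∧ dz and dy ∧ dz — all coefficients vanish. So d(df) = 0.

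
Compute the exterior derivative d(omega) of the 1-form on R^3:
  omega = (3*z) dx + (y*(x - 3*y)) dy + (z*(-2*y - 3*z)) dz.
d(omega) = (y) dx ∧ dy + (-3) dx ∧ dz + (-2*z) dy ∧ dz

For a 1-form omega = sum_i f_i dx_i, the exterior derivative is
  d(omega) = sum_{i < j} (∂f_j/∂x_i - ∂f_i/∂x_j) dx_i ∧ dx_j.
  coefficient of dx ∧ dy: ∂f_2/∂x - ∂f_1/∂y = ∂(y*(x - 3*y))/∂x - ∂(3*z)/∂y = y
  coefficient of dx ∧ dz: ∂f_3/∂x - ∂f_1/∂z = ∂(z*(-2*y - 3*z))/∂x - ∂(3*z)/∂z = -3
  coefficient of dy ∧ dz: ∂f_3/∂y - ∂f_2/∂z = ∂(z*(-2*y - 3*z))/∂y - ∂(y*(x - 3*y))/∂z = -2*z
Assembling: d(omega) = (y) dx ∧ dy + (-3) dx ∧ dz + (-2*z) dy ∧ dz.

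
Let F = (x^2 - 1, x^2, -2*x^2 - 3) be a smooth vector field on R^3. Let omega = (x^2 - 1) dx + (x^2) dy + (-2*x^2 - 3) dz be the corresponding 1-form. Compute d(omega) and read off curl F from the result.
d(omega) = (0) dy ∧ dz + (4*x) dz ∧ dx + (2*x) dx ∧ dy; curl F = (0, 4*x, 2*x)

d omega = sum_{i<j} (∂f_j/∂x_i - ∂f_i/∂x_j) dx_i ∧ dx_j. Under the identification (dy ∧ dz, dz ∧ dx, dx ∧ dy) ↔ (e_x, e_y, e_z), the coefficients are exactly the components of curl F. Compute:
  ∂R/∂y - ∂Q/∂z = (0) - (0) = 0
  ∂P/∂z - ∂R/∂x = (0) - (-4*x) = 4*x
  ∂Q/∂x - ∂P/∂y = (2*x) - (0) = 2*x.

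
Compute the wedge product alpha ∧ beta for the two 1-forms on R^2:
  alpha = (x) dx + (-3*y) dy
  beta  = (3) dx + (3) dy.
alpha ∧ beta = (3*x + 9*y) dx ∧ dy

Distribute the wedge, using dx_i ∧ dx_j = -dx_j ∧ dx_i and dx_i ∧ dx_i = 0. For each pair (i, j) with i < j, the coefficient of dx_i ∧ dx_j in alpha ∧ beta is (alpha_i * beta_j - alpha_j * beta_i). Collecting: alpha ∧ beta = (3*x + 9*y) dx ∧ dy.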